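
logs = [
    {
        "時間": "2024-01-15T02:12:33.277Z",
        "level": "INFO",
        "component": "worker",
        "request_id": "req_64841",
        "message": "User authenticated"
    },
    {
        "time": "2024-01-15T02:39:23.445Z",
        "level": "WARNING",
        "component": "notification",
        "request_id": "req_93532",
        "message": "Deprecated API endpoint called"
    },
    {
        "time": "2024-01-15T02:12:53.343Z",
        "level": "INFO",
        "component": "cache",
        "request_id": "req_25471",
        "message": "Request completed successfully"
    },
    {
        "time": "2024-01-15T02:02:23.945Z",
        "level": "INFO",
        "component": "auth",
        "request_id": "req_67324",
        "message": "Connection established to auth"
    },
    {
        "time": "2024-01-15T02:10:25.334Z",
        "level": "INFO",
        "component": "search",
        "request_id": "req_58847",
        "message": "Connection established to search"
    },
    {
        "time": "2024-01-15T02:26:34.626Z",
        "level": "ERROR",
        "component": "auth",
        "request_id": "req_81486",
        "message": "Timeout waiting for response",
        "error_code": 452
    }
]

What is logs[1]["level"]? "WARNING"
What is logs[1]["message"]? "Deprecated API endpoint called"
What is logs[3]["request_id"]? "req_67324"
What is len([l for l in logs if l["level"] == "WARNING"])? 1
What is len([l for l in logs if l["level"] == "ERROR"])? 1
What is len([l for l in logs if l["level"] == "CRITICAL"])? 0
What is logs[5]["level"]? "ERROR"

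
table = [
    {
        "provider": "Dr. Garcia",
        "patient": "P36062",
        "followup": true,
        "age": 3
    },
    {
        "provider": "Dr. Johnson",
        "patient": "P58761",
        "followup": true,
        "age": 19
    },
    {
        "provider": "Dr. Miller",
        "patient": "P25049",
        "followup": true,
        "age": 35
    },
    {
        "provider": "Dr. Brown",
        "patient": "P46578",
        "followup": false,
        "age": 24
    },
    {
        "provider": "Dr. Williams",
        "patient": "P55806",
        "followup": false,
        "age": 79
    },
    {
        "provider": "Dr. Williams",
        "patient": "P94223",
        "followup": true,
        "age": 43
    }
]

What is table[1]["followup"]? True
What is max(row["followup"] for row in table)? True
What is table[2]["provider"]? "Dr. Miller"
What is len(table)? 6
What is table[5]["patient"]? "P94223"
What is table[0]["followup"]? True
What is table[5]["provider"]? "Dr. Williams"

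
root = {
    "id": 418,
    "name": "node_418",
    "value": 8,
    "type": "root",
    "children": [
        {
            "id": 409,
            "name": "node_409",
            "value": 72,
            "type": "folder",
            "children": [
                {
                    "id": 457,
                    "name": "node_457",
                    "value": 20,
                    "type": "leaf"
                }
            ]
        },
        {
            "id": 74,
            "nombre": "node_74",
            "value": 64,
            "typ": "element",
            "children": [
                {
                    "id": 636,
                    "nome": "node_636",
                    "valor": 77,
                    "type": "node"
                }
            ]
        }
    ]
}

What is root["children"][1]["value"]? 64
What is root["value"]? 8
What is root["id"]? 418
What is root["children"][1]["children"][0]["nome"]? "node_636"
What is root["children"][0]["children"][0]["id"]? 457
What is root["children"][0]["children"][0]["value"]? 20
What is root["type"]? "root"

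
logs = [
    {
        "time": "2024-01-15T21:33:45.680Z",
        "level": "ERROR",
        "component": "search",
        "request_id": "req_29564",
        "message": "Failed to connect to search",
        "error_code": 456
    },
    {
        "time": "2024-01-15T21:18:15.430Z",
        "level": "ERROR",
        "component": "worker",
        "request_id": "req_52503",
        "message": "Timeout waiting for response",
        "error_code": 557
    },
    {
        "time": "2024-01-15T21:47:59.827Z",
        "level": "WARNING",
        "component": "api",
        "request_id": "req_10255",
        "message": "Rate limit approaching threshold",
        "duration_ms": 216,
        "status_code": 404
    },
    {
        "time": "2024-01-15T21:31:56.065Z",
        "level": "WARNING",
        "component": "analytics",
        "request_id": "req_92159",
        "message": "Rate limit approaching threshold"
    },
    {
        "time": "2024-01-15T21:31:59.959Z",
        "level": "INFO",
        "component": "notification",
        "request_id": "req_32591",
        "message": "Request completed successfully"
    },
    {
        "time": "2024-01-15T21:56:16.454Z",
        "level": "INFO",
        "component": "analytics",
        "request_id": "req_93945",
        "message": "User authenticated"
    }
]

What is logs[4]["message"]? "Request completed successfully"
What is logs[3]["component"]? "analytics"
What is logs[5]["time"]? "2024-01-15T21:56:16.454Z"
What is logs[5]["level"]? "INFO"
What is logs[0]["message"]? "Failed to connect to search"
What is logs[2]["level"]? "WARNING"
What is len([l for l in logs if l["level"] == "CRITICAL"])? 0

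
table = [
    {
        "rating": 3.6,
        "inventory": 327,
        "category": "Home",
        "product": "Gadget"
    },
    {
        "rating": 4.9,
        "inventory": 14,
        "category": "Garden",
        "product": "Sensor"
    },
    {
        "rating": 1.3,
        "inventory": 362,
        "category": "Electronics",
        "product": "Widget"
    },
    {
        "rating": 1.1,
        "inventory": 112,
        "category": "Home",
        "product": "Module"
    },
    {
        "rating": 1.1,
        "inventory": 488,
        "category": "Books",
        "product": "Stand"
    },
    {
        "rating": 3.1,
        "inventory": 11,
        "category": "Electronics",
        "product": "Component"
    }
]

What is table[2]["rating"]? 1.3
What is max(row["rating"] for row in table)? 4.9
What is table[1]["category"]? "Garden"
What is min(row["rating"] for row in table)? 1.1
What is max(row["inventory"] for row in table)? 488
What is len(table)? 6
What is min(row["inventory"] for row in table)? 11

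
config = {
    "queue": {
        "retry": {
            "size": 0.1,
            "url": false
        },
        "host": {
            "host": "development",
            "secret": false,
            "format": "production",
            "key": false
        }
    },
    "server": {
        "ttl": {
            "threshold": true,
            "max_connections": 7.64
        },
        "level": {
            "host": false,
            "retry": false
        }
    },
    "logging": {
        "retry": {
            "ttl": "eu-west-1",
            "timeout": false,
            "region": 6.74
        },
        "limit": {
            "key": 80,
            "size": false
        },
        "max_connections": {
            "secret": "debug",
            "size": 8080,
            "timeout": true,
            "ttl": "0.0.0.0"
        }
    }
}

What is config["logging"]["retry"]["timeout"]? False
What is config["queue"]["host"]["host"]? "development"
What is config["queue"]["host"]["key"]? False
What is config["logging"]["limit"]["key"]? 80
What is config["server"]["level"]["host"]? False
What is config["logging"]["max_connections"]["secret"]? "debug"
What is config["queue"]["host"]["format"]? "production"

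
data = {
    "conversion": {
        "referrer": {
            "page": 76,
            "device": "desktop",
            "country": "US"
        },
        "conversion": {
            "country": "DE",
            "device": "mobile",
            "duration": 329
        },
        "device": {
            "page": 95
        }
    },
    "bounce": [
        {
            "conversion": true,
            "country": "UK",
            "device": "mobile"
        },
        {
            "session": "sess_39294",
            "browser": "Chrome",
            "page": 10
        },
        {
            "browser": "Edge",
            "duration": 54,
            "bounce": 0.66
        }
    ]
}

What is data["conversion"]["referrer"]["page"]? 76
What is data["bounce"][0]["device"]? "mobile"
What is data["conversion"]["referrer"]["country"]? "US"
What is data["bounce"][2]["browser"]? "Edge"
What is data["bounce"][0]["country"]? "UK"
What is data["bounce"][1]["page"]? 10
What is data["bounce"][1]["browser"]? "Chrome"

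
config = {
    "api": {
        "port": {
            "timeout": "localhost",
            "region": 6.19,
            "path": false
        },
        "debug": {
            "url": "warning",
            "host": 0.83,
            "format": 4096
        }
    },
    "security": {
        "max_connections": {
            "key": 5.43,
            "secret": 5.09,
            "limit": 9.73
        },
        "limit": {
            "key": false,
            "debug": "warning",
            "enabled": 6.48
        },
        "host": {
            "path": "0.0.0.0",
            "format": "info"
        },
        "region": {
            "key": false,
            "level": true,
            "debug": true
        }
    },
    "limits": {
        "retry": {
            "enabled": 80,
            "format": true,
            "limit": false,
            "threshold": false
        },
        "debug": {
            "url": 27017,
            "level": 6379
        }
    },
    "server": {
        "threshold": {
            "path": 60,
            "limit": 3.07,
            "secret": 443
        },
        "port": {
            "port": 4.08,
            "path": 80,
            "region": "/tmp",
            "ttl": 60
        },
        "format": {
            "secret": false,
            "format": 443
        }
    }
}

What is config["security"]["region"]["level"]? True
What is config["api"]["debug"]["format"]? 4096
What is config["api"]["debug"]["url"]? "warning"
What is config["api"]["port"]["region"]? 6.19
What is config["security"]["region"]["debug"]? True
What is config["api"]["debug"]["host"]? 0.83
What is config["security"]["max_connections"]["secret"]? 5.09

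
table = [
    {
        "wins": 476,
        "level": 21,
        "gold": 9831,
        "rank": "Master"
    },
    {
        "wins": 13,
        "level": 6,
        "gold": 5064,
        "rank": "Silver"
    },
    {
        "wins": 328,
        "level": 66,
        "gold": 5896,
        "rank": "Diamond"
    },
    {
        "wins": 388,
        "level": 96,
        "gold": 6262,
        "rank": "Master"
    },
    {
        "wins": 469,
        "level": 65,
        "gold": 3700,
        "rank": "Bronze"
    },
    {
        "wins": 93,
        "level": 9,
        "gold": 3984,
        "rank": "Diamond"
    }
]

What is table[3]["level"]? 96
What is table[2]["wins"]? 328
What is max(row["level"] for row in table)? 96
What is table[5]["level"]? 9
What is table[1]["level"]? 6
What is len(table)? 6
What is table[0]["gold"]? 9831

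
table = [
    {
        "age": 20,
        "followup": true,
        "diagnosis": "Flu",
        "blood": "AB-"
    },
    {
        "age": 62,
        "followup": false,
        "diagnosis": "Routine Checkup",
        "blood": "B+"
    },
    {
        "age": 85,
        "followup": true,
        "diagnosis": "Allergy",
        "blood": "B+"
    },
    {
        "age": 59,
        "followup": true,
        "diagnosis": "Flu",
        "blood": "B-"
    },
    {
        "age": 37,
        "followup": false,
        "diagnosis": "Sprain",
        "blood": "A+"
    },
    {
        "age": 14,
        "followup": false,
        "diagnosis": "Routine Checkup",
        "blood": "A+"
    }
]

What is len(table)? 6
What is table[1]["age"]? 62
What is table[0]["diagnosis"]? "Flu"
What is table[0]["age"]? 20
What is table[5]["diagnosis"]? "Routine Checkup"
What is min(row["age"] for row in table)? 14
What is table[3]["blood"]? "B-"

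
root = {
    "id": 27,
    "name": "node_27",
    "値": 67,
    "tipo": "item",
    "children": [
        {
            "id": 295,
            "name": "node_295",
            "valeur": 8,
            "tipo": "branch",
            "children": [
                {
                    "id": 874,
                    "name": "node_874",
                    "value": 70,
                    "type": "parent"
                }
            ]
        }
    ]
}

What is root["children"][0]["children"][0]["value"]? 70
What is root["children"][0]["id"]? 295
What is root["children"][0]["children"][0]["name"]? "node_874"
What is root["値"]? 67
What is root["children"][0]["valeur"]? 8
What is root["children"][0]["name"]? "node_295"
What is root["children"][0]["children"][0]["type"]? "parent"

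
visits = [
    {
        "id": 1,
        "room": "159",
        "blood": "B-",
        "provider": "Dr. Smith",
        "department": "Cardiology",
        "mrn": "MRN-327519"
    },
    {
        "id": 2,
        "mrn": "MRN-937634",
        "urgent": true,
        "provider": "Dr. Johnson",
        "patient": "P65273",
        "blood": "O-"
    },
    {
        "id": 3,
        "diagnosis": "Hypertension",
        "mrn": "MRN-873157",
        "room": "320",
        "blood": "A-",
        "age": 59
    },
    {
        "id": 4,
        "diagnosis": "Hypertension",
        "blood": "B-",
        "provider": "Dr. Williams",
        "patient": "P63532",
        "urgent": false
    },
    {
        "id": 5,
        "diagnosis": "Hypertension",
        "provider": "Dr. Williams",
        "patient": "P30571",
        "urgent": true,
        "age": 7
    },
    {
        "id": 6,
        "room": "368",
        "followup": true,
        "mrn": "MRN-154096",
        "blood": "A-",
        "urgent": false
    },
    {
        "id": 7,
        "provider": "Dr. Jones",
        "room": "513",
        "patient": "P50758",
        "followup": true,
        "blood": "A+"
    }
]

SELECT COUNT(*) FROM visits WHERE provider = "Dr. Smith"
1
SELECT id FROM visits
[1, 2, 3, 4, 5, 6, 7]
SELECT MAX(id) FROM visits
7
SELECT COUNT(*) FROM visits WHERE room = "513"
1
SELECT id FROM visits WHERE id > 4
[5, 6, 7]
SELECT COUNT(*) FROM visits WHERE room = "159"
1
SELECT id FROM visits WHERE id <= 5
[1, 2, 3, 4, 5]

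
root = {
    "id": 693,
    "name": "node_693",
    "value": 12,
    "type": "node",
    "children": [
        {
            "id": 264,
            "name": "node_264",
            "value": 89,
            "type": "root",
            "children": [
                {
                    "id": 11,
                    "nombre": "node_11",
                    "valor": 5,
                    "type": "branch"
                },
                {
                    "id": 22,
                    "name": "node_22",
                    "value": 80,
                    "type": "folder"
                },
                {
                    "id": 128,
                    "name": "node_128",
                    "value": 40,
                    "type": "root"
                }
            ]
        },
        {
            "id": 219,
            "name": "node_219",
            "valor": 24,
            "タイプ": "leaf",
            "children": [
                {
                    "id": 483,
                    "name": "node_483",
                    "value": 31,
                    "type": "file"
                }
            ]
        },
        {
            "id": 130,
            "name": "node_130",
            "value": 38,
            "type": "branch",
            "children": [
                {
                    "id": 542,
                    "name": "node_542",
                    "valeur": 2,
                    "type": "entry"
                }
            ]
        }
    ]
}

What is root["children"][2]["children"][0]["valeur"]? 2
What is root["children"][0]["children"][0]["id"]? 11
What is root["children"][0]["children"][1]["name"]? "node_22"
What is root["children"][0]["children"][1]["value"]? 80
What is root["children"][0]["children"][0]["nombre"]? "node_11"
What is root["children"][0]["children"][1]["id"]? 22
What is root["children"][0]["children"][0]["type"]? "branch"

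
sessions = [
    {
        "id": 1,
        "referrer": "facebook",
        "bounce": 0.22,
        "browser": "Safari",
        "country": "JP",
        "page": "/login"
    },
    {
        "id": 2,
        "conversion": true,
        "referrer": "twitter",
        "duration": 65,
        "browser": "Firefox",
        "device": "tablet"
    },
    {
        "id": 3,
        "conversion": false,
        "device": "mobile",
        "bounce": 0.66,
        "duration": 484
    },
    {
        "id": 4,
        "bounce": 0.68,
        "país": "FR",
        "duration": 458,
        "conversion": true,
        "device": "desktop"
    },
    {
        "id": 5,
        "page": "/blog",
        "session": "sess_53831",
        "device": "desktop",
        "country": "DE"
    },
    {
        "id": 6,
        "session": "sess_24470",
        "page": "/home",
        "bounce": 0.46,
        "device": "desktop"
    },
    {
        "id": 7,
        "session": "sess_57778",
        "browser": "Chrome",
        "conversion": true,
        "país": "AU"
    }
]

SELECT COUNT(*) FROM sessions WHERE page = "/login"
1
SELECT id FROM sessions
[1, 2, 3, 4, 5, 6, 7]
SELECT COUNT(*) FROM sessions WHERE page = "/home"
1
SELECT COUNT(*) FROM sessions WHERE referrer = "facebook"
1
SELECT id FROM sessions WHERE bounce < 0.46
[1]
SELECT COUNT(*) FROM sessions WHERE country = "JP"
1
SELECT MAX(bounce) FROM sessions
0.68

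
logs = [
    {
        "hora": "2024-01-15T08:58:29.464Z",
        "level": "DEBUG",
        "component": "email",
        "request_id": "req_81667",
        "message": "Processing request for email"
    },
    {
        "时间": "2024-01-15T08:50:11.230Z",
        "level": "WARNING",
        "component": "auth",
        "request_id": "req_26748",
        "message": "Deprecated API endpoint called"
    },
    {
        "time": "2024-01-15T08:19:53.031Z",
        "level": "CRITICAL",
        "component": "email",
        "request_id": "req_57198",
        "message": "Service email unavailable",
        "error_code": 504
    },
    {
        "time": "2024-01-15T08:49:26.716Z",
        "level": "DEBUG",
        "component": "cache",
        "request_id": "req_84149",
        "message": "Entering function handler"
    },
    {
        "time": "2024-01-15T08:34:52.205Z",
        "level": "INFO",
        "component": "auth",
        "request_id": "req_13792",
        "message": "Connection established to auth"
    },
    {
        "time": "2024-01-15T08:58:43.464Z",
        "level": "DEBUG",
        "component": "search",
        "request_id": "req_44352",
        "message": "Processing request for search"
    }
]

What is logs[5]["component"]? "search"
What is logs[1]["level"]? "WARNING"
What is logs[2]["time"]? "2024-01-15T08:19:53.031Z"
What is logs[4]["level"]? "INFO"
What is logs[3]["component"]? "cache"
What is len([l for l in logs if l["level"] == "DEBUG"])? 3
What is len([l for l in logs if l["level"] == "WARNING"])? 1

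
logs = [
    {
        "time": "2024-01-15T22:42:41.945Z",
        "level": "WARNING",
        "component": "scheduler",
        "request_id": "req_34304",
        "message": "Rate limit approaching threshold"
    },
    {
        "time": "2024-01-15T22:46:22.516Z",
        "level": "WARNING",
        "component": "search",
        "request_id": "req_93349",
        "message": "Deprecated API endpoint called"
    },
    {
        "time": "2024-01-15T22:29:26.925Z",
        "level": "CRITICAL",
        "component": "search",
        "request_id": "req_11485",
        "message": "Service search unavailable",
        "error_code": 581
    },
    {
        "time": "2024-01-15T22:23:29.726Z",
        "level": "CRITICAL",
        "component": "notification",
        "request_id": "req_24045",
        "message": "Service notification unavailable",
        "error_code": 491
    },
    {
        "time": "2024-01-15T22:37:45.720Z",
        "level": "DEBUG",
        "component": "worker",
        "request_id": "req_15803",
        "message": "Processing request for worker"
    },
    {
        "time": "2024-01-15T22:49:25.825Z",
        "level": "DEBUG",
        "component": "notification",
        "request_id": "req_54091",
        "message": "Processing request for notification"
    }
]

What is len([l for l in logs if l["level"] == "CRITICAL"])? 2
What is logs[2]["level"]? "CRITICAL"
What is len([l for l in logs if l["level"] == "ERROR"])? 0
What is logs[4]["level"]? "DEBUG"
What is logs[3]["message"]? "Service notification unavailable"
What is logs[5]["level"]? "DEBUG"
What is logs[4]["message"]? "Processing request for worker"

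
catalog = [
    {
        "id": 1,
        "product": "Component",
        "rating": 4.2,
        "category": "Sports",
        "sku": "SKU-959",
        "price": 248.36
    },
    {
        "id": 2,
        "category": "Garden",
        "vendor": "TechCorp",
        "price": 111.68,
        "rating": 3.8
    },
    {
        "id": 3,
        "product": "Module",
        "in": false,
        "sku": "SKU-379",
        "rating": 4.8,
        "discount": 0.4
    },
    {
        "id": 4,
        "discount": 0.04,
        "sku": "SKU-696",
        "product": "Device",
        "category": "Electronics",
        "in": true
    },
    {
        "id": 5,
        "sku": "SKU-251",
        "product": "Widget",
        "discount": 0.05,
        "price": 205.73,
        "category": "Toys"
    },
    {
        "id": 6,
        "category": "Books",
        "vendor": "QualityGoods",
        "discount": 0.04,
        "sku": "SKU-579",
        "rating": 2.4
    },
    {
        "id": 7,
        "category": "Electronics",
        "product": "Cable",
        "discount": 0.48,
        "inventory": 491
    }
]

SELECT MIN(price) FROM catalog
111.68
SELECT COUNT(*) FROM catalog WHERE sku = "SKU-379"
1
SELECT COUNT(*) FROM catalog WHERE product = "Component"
1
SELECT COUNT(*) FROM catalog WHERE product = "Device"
1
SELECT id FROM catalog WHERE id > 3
[4, 5, 6, 7]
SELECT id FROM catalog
[1, 2, 3, 4, 5, 6, 7]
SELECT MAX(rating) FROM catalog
4.8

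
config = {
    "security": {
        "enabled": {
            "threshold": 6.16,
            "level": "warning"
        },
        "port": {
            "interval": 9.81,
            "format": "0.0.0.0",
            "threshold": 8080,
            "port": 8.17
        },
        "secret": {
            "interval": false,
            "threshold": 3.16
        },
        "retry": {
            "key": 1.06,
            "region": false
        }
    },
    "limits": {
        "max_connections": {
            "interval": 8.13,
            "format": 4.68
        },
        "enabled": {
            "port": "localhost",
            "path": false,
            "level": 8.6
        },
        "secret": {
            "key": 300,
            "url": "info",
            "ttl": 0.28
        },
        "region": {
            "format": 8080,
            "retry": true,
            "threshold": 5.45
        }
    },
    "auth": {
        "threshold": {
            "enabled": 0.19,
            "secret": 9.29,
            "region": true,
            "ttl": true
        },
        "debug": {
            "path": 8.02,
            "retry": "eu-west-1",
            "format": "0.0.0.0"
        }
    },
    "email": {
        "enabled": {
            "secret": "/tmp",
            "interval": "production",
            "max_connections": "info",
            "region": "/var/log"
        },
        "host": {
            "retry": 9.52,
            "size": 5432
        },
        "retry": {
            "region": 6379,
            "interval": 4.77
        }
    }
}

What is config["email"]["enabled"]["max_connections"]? "info"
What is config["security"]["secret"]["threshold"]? 3.16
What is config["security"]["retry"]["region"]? False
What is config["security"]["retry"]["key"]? 1.06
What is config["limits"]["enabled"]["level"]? 8.6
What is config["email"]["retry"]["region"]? 6379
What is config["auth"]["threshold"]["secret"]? 9.29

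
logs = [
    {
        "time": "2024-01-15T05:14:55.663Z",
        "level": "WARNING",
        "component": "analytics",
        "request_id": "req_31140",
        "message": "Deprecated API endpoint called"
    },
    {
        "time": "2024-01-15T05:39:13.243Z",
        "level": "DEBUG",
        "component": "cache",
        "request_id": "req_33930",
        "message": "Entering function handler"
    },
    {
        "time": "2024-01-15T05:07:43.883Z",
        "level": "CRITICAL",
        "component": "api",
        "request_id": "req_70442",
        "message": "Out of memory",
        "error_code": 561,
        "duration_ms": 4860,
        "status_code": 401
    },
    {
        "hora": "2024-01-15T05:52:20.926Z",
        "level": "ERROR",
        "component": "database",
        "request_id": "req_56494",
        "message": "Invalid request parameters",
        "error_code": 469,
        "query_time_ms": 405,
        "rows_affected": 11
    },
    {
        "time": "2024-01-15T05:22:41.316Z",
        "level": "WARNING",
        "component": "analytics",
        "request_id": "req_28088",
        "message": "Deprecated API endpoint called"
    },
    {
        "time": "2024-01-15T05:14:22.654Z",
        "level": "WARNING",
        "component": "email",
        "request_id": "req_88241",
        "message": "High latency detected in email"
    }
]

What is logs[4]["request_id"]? "req_28088"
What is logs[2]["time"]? "2024-01-15T05:07:43.883Z"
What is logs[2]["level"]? "CRITICAL"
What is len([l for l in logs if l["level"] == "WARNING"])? 3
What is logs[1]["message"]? "Entering function handler"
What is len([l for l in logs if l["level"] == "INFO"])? 0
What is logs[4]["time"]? "2024-01-15T05:22:41.316Z"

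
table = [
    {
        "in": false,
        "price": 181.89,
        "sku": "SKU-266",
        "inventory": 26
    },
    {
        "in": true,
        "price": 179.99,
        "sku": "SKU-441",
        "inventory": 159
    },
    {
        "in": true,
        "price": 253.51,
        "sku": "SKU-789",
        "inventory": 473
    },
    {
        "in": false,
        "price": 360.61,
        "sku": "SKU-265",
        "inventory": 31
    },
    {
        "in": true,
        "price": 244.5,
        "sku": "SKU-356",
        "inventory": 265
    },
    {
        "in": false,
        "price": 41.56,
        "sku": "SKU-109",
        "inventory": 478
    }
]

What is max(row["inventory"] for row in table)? 478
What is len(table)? 6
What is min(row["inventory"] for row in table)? 26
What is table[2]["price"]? 253.51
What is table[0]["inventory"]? 26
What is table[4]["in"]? True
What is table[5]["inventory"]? 478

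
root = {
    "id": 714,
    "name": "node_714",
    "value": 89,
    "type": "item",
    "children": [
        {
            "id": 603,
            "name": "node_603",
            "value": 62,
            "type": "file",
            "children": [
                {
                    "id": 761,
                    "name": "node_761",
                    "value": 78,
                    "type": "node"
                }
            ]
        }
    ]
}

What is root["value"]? 89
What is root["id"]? 714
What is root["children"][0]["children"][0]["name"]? "node_761"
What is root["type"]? "item"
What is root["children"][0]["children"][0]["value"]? 78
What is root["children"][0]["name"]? "node_603"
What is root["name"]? "node_714"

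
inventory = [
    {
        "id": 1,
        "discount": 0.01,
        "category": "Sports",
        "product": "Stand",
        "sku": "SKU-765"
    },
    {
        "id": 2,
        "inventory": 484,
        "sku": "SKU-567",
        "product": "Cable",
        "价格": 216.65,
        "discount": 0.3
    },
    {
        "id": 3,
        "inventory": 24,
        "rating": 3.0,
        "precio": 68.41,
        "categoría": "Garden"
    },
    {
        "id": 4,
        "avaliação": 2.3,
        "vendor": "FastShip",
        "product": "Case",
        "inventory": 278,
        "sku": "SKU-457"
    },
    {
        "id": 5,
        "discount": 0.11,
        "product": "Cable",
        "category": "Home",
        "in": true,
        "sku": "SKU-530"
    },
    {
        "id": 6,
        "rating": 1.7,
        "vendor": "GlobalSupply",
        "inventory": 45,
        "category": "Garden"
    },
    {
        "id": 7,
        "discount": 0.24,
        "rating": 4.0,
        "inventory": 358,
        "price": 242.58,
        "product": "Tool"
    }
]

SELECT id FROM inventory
[1, 2, 3, 4, 5, 6, 7]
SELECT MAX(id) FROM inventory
7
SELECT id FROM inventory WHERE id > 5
[6, 7]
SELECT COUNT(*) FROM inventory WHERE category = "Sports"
1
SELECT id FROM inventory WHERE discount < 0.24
[1, 5]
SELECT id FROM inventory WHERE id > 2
[3, 4, 5, 6, 7]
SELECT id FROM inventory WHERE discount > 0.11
[2, 7]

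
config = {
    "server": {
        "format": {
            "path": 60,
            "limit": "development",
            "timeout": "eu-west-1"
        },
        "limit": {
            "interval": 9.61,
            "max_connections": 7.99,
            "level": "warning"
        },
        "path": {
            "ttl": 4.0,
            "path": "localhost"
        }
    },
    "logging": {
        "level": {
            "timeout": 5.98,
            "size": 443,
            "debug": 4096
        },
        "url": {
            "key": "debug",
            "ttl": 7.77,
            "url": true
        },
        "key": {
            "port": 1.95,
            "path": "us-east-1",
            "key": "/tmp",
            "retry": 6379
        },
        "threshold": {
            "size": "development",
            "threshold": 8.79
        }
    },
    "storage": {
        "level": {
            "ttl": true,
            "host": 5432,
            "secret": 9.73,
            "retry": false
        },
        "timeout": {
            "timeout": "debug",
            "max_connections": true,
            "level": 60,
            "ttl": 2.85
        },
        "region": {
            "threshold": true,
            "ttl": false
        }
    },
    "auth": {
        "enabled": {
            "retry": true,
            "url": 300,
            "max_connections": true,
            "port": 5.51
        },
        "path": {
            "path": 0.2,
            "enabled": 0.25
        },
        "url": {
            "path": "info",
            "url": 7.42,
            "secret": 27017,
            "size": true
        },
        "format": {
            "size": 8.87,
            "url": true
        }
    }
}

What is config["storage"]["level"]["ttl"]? True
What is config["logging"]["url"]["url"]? True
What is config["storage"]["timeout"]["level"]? 60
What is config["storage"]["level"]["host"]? 5432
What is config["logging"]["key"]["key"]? "/tmp"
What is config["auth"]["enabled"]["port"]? 5.51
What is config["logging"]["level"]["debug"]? 4096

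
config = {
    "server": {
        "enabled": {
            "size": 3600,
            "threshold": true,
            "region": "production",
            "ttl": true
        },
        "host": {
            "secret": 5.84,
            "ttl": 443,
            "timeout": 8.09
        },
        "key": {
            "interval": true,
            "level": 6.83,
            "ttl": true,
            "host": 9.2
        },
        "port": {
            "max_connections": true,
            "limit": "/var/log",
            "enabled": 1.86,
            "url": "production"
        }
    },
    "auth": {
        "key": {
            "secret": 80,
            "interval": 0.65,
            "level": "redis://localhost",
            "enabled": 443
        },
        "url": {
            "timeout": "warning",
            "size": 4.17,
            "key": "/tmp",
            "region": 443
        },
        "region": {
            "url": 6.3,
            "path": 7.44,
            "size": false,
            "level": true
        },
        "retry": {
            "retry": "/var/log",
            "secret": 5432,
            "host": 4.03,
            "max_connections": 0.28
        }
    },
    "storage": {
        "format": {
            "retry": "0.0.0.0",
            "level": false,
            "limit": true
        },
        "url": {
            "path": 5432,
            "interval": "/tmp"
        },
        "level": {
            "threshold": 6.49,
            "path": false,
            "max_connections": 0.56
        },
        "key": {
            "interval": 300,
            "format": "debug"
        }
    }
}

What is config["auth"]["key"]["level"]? "redis://localhost"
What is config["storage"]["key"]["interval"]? 300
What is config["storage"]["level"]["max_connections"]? 0.56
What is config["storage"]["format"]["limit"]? True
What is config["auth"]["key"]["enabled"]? 443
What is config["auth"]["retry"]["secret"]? 5432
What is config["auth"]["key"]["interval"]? 0.65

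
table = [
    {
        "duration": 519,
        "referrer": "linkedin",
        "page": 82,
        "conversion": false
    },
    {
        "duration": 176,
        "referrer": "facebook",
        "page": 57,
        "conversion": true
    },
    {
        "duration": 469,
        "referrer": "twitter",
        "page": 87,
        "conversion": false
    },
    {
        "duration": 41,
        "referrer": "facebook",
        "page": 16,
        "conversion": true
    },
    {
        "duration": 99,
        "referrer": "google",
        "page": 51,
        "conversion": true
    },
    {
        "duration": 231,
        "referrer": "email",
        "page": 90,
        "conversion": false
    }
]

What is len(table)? 6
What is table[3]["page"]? 16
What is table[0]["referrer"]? "linkedin"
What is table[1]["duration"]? 176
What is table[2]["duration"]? 469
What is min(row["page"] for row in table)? 16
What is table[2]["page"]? 87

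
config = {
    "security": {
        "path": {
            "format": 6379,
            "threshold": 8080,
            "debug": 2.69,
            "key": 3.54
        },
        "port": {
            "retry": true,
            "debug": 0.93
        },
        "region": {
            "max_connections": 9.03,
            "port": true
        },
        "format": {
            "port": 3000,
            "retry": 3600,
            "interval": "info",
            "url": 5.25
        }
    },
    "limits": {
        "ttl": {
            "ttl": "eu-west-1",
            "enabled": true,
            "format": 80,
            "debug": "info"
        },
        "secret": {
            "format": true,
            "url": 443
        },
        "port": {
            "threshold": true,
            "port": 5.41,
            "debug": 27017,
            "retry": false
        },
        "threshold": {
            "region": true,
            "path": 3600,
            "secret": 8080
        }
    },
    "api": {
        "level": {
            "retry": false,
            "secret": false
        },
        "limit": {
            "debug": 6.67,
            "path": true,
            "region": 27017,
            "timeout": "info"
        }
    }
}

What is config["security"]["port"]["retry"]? True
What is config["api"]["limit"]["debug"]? 6.67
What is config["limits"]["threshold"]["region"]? True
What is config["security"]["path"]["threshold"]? 8080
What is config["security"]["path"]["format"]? 6379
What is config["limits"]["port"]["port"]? 5.41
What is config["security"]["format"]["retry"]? 3600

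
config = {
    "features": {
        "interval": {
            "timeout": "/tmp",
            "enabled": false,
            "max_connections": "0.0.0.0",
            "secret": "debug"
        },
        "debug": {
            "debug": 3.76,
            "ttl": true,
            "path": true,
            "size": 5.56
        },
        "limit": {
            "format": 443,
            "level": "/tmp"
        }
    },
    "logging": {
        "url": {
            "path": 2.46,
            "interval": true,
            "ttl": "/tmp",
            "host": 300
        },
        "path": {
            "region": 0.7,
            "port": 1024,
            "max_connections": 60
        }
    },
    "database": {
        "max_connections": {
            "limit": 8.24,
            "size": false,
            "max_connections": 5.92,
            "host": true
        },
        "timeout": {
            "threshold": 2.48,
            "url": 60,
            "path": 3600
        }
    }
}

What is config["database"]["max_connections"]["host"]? True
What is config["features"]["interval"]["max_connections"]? "0.0.0.0"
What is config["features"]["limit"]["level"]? "/tmp"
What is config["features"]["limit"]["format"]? 443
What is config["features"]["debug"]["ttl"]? True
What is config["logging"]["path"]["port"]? 1024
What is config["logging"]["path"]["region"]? 0.7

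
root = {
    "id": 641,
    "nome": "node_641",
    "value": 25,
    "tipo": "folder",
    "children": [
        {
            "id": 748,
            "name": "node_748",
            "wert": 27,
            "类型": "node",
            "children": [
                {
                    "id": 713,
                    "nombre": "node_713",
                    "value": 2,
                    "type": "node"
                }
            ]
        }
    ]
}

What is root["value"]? 25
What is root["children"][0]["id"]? 748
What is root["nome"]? "node_641"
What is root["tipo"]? "folder"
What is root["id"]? 641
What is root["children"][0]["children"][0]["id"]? 713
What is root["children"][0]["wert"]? 27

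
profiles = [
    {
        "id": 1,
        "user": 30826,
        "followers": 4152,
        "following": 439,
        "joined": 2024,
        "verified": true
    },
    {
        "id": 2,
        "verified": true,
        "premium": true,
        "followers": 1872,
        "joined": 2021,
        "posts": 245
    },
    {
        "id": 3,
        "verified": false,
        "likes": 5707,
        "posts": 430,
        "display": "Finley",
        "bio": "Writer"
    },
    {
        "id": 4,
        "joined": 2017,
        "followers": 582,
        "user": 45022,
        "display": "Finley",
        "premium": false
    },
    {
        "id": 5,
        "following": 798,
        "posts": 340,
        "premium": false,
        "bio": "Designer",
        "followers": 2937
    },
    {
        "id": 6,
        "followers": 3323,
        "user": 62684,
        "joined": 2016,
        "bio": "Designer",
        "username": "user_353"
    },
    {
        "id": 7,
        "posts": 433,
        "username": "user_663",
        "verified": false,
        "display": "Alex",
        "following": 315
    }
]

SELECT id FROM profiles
[1, 2, 3, 4, 5, 6, 7]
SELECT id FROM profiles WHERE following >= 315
[1, 5, 7]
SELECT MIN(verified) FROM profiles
False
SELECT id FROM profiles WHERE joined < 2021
[4, 6]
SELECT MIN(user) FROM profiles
30826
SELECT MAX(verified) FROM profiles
True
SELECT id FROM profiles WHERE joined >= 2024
[1]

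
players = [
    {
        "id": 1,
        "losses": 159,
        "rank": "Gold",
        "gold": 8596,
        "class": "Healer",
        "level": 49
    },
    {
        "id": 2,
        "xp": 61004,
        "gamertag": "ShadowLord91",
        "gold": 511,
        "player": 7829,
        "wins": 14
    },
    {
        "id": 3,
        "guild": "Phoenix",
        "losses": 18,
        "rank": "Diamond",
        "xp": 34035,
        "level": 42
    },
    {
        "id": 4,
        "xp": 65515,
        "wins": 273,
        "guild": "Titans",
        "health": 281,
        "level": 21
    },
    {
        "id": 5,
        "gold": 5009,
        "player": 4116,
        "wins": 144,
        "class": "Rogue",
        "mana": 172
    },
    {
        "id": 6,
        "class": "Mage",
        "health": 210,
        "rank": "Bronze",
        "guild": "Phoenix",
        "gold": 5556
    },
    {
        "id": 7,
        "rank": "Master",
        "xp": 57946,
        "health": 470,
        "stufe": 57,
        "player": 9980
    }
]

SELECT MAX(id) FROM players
7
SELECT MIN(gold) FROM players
511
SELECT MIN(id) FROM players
1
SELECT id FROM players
[1, 2, 3, 4, 5, 6, 7]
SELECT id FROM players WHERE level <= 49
[1, 3, 4]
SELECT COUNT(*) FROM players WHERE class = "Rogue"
1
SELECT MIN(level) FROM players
21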